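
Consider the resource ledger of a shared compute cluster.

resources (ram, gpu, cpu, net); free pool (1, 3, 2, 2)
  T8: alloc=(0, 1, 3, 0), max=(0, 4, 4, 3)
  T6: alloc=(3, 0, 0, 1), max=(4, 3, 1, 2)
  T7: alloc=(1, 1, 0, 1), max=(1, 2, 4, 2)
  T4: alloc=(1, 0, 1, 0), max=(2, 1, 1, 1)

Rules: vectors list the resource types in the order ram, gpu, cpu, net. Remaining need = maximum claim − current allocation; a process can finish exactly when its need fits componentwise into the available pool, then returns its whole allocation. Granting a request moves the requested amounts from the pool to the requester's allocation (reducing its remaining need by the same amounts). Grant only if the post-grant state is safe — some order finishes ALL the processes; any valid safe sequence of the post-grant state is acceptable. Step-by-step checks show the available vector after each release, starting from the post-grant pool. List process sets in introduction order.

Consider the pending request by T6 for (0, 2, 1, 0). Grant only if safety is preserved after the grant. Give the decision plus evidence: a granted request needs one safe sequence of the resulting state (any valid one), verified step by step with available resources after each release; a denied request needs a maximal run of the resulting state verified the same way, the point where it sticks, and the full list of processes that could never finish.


GRANT — the state after the grant stays safe, e.g. via T4, T6, T8, T7.
Key observation: even at the reduced pool (1, 1, 1, 2), T4 fits immediately, so safety survives the grant.
Verifying the post-grant state step by step:
  pool = (1, 1, 1, 2)
  T4 needs (1, 1, 0, 1) <= (1, 1, 1, 2) -> finishes; pool += (1, 0, 1, 0) = (2, 1, 2, 2)
  T6 needs (1, 1, 0, 1) <= (2, 1, 2, 2) -> finishes; pool += (3, 2, 1, 1) = (5, 3, 3, 3)
  T8 needs (0, 3, 1, 3) <= (5, 3, 3, 3) -> finishes; pool += (0, 1, 3, 0) = (5, 4, 6, 3)
  T7 needs (0, 1, 4, 1) <= (5, 4, 6, 3) -> finishes; pool += (1, 1, 0, 1) = (6, 5, 6, 4)


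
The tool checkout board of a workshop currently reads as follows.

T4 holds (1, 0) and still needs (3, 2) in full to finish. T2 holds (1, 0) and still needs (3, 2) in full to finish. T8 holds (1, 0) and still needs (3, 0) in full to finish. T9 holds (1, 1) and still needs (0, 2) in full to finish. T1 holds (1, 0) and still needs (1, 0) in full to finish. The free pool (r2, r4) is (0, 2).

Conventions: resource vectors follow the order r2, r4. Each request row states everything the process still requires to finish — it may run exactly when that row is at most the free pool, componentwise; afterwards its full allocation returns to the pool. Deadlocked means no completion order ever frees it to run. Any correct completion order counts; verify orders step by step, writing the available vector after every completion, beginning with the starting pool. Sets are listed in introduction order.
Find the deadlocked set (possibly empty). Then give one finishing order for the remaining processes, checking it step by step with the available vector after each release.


Deadlocked: T4, T2 and T8.
Key observation: the pool after T9, T1 is (2, 3); every surviving request exceeds it in r2, so progress ends there.
One completion order for the rest: T9, T1. Verifying each step:
  pool = (0, 2)
  run T9 (needs (0, 2), free (0, 2)); after release of (1, 1) the pool is (1, 3)
  run T1 (needs (1, 0), free (1, 3)); after release of (1, 0) the pool is (2, 3)
The blocked processes can never fit:
  T4 cannot run: need (3, 2) vs free (2, 3) (insufficient r2)
  T2 cannot run: need (3, 2) vs free (2, 3) (insufficient r2)
  T8 cannot run: need (3, 0) vs free (2, 3) (insufficient r2)


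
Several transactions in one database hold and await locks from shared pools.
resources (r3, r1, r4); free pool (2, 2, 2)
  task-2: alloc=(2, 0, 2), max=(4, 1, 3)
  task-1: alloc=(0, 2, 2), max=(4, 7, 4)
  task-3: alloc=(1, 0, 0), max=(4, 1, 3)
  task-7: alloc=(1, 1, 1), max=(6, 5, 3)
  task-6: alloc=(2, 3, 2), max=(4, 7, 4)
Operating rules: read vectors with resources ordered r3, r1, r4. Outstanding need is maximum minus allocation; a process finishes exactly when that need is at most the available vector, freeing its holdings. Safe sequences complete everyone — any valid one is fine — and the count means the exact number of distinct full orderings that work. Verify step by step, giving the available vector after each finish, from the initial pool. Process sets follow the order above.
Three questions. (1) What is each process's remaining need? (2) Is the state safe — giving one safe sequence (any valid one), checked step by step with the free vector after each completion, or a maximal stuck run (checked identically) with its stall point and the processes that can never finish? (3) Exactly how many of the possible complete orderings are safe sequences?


(1) Need matrix, components ordered r3, r1, r4:
  task-2: (2, 1, 1)
  task-1: (4, 5, 2)
  task-3: (3, 1, 3)
  task-7: (5, 4, 2)
  task-6: (2, 4, 2)
(2) The state is UNSAFE.
Key observation: r1 is the bottleneck — with task-2, task-3 done the pool holds (5, 2, 4), short of every remaining need.
Going as far as possible: task-2, task-3; after that, nothing fits. Check, step by step:
  pool = (2, 2, 2)
  task-2 needs (2, 1, 1) <= (2, 2, 2) -> finishes; pool += (2, 0, 2) = (4, 2, 4)
  task-3 needs (3, 1, 3) <= (4, 2, 4) -> finishes; pool += (1, 0, 0) = (5, 2, 4)
  task-1 still needs (4, 5, 2) but only (5, 2, 4) is free — short on r1
  task-7 still needs (5, 4, 2) but only (5, 2, 4) is free — short on r1
  task-6 still needs (2, 4, 2) but only (5, 2, 4) is free — short on r1
Permanently blocked: task-1, task-7 and task-6.
(3) The exact count: 0 of the possible complete orderings are safe sequences.


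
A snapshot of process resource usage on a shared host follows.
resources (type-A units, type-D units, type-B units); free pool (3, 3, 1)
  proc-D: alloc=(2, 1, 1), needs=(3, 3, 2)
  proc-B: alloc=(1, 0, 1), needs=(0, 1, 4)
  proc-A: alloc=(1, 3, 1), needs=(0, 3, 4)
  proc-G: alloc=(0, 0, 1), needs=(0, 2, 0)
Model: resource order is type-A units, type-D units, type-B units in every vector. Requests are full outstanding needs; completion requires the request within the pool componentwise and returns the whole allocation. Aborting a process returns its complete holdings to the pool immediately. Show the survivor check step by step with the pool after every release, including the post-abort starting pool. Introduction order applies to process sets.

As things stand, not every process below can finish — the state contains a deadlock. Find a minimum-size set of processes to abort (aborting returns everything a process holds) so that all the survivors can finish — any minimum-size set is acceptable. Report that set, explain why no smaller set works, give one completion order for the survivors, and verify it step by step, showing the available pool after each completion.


Minimum abort set: proc-B.
Key observation: the returned (1, 0, 1) from proc-B is what brings proc-A — unrunnable before, under any order — into play at step 3.
Why nothing smaller works: aborting no one leaves the state deadlocked as given.
Survivors finish in the order: proc-D, proc-G, proc-A. Step-by-step check (pool after the aborts first):
  pool = (4, 3, 2)
  proc-D: need (3, 3, 2) fits (4, 3, 2); releases (2, 1, 1), pool now (6, 4, 3)
  proc-G: need (0, 2, 0) fits (6, 4, 3); releases (0, 0, 1), pool now (6, 4, 4)
  proc-A: need (0, 3, 4) fits (6, 4, 4); releases (1, 3, 1), pool now (7, 7, 5)


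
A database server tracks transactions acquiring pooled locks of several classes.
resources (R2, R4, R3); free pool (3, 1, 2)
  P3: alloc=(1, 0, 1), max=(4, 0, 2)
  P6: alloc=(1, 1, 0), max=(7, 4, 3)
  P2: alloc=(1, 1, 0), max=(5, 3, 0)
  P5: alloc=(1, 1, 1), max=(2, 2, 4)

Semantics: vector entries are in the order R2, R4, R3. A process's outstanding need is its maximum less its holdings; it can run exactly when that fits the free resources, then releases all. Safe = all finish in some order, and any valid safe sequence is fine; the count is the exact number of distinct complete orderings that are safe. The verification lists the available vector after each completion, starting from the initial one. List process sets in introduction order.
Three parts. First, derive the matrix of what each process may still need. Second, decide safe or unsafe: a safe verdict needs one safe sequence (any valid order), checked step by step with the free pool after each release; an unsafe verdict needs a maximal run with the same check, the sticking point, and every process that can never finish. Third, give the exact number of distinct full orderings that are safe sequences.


(1) Need matrix, components ordered R2, R4, R3:
  P3: (3, 0, 1)
  P6: (6, 3, 3)
  P2: (4, 2, 0)
  P5: (1, 1, 3)
(2) SAFE — a valid safe sequence is P3, P5, P2, P6.
Key observation: P3 marks the first exact bind of the order: its need (3, 0, 1) fits the free (3, 1, 2) with zero slack on a requested resource.
Check, step by step:
  pool = (3, 1, 2)
  run P3 (needs (3, 0, 1), free (3, 1, 2)); after release of (1, 0, 1) the pool is (4, 1, 3)
  run P5 (needs (1, 1, 3), free (4, 1, 3)); after release of (1, 1, 1) the pool is (5, 2, 4)
  run P2 (needs (4, 2, 0), free (5, 2, 4)); after release of (1, 1, 0) the pool is (6, 3, 4)
  run P6 (needs (6, 3, 3), free (6, 3, 4)); after release of (1, 1, 0) the pool is (7, 4, 4)
(3) Exactly 1 of the possible complete orderings is a safe sequence.


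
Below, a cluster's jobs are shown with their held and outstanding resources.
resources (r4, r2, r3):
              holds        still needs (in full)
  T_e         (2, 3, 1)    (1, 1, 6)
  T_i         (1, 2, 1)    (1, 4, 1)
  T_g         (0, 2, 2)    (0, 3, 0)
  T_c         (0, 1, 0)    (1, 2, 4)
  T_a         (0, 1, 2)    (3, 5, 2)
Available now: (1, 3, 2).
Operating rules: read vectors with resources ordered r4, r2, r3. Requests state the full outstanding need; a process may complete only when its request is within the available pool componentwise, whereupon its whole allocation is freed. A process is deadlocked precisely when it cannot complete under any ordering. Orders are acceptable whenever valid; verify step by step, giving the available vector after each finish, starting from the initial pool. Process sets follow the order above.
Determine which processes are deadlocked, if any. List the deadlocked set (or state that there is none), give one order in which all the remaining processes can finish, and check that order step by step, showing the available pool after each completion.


Deadlocked set: T_e and T_a.
Key observation: after T_g, T_i, T_c the pool peaks at (2, 8, 5), and each blocked process is short somewhere: T_e on r3; T_a on r4.
The rest can finish in the order T_g, T_i, T_c. Step-by-step check:
  pool = (1, 3, 2)
  T_g: need (0, 3, 0) fits (1, 3, 2); releases (0, 2, 2), pool now (1, 5, 4)
  T_i: need (1, 4, 1) fits (1, 5, 4); releases (1, 2, 1), pool now (2, 7, 5)
  T_c: need (1, 2, 4) fits (2, 7, 5); releases (0, 1, 0), pool now (2, 8, 5)
None of the blocked processes ever fits:
  T_e still needs (1, 1, 6) but only (2, 8, 5) is free — short on r3
  T_a still needs (3, 5, 2) but only (2, 8, 5) is free — short on r4


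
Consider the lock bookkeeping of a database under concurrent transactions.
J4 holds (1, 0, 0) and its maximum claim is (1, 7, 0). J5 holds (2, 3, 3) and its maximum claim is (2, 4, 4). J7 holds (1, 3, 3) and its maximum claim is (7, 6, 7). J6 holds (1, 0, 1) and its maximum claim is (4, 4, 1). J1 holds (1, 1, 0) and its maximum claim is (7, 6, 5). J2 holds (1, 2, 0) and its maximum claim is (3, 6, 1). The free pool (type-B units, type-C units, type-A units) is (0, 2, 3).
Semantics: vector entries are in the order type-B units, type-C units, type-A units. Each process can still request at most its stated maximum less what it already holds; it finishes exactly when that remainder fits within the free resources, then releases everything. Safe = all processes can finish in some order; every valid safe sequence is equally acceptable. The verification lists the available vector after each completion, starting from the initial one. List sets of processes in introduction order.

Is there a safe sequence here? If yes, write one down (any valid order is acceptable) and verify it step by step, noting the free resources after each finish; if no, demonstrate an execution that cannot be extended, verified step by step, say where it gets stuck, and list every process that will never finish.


UNSAFE.
Key observation: J5, J2, J6, J4 can finish, but then (5, 7, 7) is all there is, and the blocked group's type-B units demands exceed it.
Going as far as possible: J5, J2, J6, J4; after that, nothing fits. Walking it through:
  pool = (0, 2, 3)
  J5: need (0, 1, 1) fits (0, 2, 3); releases (2, 3, 3), pool now (2, 5, 6)
  J2: need (2, 4, 1) fits (2, 5, 6); releases (1, 2, 0), pool now (3, 7, 6)
  J6: need (3, 4, 0) fits (3, 7, 6); releases (1, 0, 1), pool now (4, 7, 7)
  J4: need (0, 7, 0) fits (4, 7, 7); releases (1, 0, 0), pool now (5, 7, 7)
  blocked: J7 wants (6, 3, 4), pool (5, 7, 7) — not enough type-B units
  blocked: J1 wants (6, 5, 5), pool (5, 7, 7) — not enough type-B units
Never able to finish: J7 and J1.


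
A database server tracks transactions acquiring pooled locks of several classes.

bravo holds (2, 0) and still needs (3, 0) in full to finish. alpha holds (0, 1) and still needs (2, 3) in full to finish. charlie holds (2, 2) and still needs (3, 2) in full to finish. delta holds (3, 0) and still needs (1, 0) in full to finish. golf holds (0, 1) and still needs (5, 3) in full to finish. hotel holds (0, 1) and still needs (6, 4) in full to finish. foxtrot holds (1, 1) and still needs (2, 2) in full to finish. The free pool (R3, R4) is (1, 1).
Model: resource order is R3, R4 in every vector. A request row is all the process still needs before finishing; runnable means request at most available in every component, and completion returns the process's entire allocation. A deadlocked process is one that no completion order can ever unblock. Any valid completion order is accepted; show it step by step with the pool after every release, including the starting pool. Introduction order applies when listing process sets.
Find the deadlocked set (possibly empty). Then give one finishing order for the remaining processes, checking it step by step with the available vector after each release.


Deadlocked: alpha, charlie, golf, hotel and foxtrot.
Key observation: after delta, bravo complete, (6, 1) is the best the pool ever gets, yet each leftover process wants more R4.
A valid finishing order for the others: delta, bravo. Check, step by step:
  pool = (1, 1)
  run delta (needs (1, 0), free (1, 1)); after release of (3, 0) the pool is (4, 1)
  run bravo (needs (3, 0), free (4, 1)); after release of (2, 0) the pool is (6, 1)
The stuck group stays short no matter what:
  alpha cannot run: need (2, 3) vs free (6, 1) (insufficient R4)
  charlie cannot run: need (3, 2) vs free (6, 1) (insufficient R4)
  golf cannot run: need (5, 3) vs free (6, 1) (insufficient R4)
  hotel cannot run: need (6, 4) vs free (6, 1) (insufficient R4)
  foxtrot cannot run: need (2, 2) vs free (6, 1) (insufficient R4)


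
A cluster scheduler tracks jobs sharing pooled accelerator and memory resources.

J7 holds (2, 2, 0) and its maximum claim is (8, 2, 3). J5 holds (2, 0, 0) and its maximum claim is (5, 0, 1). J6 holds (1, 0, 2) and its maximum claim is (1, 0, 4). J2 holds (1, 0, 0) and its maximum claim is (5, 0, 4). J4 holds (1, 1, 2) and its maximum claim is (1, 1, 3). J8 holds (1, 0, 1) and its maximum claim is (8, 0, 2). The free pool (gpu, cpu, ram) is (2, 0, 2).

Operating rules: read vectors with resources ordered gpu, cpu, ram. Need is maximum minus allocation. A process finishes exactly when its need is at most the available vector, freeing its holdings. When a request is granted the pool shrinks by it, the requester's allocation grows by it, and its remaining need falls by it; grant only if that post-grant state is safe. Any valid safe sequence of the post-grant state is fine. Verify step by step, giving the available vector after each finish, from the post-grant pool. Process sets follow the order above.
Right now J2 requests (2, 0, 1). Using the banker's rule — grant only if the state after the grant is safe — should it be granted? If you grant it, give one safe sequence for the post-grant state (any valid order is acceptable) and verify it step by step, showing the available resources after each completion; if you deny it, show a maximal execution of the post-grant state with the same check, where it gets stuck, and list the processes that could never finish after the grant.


GRANT: granting preserves safety; a valid post-grant sequence is J4, J6, J2, J5, J8, J7.
Key observation: post-grant, (0, 0, 1) remains, and an order beginning with J4 completes everyone.
Verifying the post-grant state step by step:
  pool = (0, 0, 1)
  J4 needs (0, 0, 1) <= (0, 0, 1) -> finishes; pool += (1, 1, 2) = (1, 1, 3)
  J6 needs (0, 0, 2) <= (1, 1, 3) -> finishes; pool += (1, 0, 2) = (2, 1, 5)
  J2 needs (2, 0, 3) <= (2, 1, 5) -> finishes; pool += (3, 0, 1) = (5, 1, 6)
  J5 needs (3, 0, 1) <= (5, 1, 6) -> finishes; pool += (2, 0, 0) = (7, 1, 6)
  J8 needs (7, 0, 1) <= (7, 1, 6) -> finishes; pool += (1, 0, 1) = (8, 1, 7)
  J7 needs (6, 0, 3) <= (8, 1, 7) -> finishes; pool += (2, 2, 0) = (10, 3, 7)


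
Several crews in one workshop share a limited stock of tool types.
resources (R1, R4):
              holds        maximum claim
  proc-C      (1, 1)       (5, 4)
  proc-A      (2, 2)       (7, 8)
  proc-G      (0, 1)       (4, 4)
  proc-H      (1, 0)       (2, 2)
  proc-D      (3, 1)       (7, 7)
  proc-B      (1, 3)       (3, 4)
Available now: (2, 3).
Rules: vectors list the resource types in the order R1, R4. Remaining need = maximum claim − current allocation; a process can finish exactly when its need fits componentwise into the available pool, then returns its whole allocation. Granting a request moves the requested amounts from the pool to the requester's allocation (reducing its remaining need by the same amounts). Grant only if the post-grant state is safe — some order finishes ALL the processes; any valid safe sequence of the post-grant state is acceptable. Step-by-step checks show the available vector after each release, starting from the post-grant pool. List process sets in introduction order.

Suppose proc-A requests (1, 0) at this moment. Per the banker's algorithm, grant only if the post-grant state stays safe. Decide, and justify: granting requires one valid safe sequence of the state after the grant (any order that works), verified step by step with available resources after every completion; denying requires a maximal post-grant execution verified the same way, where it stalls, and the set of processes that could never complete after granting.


DENY. Granting would leave the state unsafe.
Key observation: once proc-H, proc-B finish, the pool peaks at (3, 6) — and every remaining process still needs more R1 than that.
On the post-grant state, proc-H, proc-B is a maximal run — nothing extends it. Check, step by step:
  pool = (1, 3)
  proc-H needs (1, 2) <= (1, 3) -> finishes; pool += (1, 0) = (2, 3)
  proc-B needs (2, 1) <= (2, 3) -> finishes; pool += (1, 3) = (3, 6)
  proc-C cannot run: need (4, 3) vs free (3, 6) (insufficient R1)
  proc-A cannot run: need (4, 6) vs free (3, 6) (insufficient R1)
  proc-G cannot run: need (4, 3) vs free (3, 6) (insufficient R1)
  proc-D cannot run: need (4, 6) vs free (3, 6) (insufficient R1)
Post-grant, the permanently blocked set is proc-C, proc-A, proc-G and proc-D.


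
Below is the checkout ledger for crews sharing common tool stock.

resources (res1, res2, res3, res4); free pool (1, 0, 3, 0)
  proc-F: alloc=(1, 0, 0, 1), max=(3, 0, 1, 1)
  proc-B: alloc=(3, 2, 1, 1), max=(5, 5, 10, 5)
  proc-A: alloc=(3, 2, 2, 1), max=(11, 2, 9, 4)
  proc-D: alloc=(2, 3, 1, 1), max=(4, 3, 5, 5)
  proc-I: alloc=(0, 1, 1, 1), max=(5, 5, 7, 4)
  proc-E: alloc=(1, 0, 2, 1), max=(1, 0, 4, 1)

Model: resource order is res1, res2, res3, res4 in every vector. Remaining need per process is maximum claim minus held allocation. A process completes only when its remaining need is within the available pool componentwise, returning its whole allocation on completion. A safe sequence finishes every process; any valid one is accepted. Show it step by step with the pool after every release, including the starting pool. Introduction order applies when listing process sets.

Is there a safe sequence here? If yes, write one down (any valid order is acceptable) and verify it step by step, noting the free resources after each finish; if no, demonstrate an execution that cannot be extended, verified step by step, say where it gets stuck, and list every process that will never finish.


UNSAFE — no complete ordering exists.
Key observation: after proc-E, proc-F complete, (3, 0, 5, 2) is the best the pool ever gets, yet each leftover process wants more res4.
A maximal execution: proc-E, proc-F — then nothing else fits. Verifying each step:
  pool = (1, 0, 3, 0)
  proc-E: need (0, 0, 2, 0) fits (1, 0, 3, 0); releases (1, 0, 2, 1), pool now (2, 0, 5, 1)
  proc-F: need (2, 0, 1, 0) fits (2, 0, 5, 1); releases (1, 0, 0, 1), pool now (3, 0, 5, 2)
  blocked: proc-B wants (2, 3, 9, 4), pool (3, 0, 5, 2) — not enough res2, res3 and res4
  blocked: proc-A wants (8, 0, 7, 3), pool (3, 0, 5, 2) — not enough res1, res3 and res4
  blocked: proc-D wants (2, 0, 4, 4), pool (3, 0, 5, 2) — not enough res4
  blocked: proc-I wants (5, 4, 6, 3), pool (3, 0, 5, 2) — not enough res1, res2, res3 and res4
Processes that can never finish: proc-B, proc-A, proc-D and proc-I.


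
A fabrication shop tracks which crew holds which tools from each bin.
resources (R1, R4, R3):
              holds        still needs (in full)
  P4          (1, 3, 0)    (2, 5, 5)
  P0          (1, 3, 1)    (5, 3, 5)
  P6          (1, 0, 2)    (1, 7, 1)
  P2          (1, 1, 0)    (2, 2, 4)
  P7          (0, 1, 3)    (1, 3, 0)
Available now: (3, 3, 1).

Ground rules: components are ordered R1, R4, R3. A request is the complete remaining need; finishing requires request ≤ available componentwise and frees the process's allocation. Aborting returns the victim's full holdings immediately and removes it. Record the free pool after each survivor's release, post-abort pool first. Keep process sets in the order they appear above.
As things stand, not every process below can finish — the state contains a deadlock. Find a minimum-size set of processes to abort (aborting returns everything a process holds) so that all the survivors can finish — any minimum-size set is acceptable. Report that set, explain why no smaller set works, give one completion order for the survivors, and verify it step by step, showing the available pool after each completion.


Minimum abort set: P6.
Key observation: P4 could never have finished before the abort; with (1, 0, 2) returned by P6, it fits at step 3.
Why nothing smaller works: aborting no one leaves the state deadlocked as given.
Survivors finish in the order: P7, P2, P4, P0. Step-by-step check (pool after the aborts first):
  pool = (4, 3, 3)
  P7: need (1, 3, 0) fits (4, 3, 3); releases (0, 1, 3), pool now (4, 4, 6)
  P2: need (2, 2, 4) fits (4, 4, 6); releases (1, 1, 0), pool now (5, 5, 6)
  P4: need (2, 5, 5) fits (5, 5, 6); releases (1, 3, 0), pool now (6, 8, 6)
  P0: need (5, 3, 5) fits (6, 8, 6); releases (1, 3, 1), pool now (7, 11, 7)


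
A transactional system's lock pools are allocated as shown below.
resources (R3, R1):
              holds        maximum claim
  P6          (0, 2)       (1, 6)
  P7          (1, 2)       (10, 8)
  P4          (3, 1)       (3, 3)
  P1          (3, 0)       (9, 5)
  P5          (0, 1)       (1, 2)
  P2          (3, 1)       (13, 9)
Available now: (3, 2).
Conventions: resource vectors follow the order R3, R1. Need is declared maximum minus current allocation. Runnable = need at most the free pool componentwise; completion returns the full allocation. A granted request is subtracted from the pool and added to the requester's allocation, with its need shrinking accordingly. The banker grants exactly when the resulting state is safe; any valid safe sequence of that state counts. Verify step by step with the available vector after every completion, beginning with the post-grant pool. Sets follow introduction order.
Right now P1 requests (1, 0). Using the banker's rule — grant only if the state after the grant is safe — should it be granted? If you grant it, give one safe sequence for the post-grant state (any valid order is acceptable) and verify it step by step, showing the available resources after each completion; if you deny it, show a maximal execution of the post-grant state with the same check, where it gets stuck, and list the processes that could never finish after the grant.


GRANT — the state after the grant stays safe, e.g. via P5, P4, P6, P1, P7, P2.
Key observation: the transfer keeps a workable pool ((2, 2)); P5 starts the safe sequence.
Check on the post-grant state, step by step:
  pool = (2, 2)
  P5: need (1, 1) fits (2, 2); releases (0, 1), pool now (2, 3)
  P4: need (0, 2) fits (2, 3); releases (3, 1), pool now (5, 4)
  P6: need (1, 4) fits (5, 4); releases (0, 2), pool now (5, 6)
  P1: need (5, 5) fits (5, 6); releases (4, 0), pool now (9, 6)
  P7: need (9, 6) fits (9, 6); releases (1, 2), pool now (10, 8)
  P2: need (10, 8) fits (10, 8); releases (3, 1), pool now (13, 9)


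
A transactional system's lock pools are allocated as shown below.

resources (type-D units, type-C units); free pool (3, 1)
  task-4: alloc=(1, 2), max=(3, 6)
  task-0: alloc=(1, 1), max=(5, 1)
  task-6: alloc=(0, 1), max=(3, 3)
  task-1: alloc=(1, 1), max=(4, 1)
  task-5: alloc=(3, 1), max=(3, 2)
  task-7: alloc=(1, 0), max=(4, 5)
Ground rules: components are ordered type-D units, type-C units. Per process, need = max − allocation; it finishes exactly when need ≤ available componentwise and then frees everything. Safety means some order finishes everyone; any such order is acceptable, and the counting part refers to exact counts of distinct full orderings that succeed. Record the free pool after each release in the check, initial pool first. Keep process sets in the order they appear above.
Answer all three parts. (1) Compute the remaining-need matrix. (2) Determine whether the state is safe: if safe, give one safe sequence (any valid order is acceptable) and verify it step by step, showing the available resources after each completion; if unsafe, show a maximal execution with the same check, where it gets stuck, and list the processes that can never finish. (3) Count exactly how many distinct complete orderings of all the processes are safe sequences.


(1) Need matrix, components ordered type-D units, type-C units:
  task-4: (2, 4)
  task-0: (4, 0)
  task-6: (3, 2)
  task-1: (3, 0)
  task-5: (0, 1)
  task-7: (3, 5)
(2) SAFE. One safe sequence: task-1, task-6, task-0, task-4, task-7, task-5.
Key observation: task-1 marks the first exact bind of the order: its need (3, 0) fits the free (3, 1) with zero slack on a requested resource.
Verifying each step:
  pool = (3, 1)
  run task-1 (needs (3, 0), free (3, 1)); after release of (1, 1) the pool is (4, 2)
  run task-6 (needs (3, 2), free (4, 2)); after release of (0, 1) the pool is (4, 3)
  run task-0 (needs (4, 0), free (4, 3)); after release of (1, 1) the pool is (5, 4)
  run task-4 (needs (2, 4), free (5, 4)); after release of (1, 2) the pool is (6, 6)
  run task-7 (needs (3, 5), free (6, 6)); after release of (1, 0) the pool is (7, 6)
  run task-5 (needs (0, 1), free (7, 6)); after release of (3, 1) the pool is (10, 7)
(3) The exact count: 48 of the possible complete orderings are safe sequences.


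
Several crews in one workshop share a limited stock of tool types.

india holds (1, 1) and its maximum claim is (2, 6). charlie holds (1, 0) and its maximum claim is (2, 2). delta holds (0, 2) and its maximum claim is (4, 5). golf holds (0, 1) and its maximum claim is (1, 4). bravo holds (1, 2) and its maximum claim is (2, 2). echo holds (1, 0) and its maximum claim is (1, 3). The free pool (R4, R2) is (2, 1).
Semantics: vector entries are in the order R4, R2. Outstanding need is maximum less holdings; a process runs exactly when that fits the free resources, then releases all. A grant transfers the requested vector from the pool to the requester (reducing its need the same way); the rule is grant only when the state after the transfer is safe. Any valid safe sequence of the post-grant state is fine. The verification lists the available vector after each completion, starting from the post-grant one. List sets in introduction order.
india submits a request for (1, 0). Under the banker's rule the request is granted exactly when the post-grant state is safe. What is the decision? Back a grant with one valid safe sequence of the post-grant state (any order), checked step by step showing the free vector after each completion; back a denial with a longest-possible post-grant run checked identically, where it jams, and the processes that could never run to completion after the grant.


GRANT. The post-grant state is safe; one safe sequence: bravo, charlie, echo, golf, delta, india.
Key observation: with (1, 1) left after the transfer, bravo can run at once — the state stays safe.
Verifying the post-grant state step by step:
  pool = (1, 1)
  bravo needs (1, 0) <= (1, 1) -> finishes; pool += (1, 2) = (2, 3)
  charlie needs (1, 2) <= (2, 3) -> finishes; pool += (1, 0) = (3, 3)
  echo needs (0, 3) <= (3, 3) -> finishes; pool += (1, 0) = (4, 3)
  golf needs (1, 3) <= (4, 3) -> finishes; pool += (0, 1) = (4, 4)
  delta needs (4, 3) <= (4, 4) -> finishes; pool += (0, 2) = (4, 6)
  india needs (0, 5) <= (4, 6) -> finishes; pool += (2, 1) = (6, 7)


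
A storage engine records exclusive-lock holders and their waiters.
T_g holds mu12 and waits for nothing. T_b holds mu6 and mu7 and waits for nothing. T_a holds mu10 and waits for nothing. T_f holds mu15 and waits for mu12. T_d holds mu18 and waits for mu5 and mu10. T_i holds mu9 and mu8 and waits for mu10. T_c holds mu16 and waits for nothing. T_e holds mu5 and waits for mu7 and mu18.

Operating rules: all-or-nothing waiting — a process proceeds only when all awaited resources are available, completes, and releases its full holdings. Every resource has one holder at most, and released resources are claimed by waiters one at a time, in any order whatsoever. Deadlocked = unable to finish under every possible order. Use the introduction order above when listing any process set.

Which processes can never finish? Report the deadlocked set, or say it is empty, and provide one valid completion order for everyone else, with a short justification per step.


Deadlocked set: T_d and T_e.
Key observation: the loop T_d -> T_e -> T_d blocks itself forever; no other process is dragged down with it.
The rest can finish in the order T_a, T_g, T_c, T_b, T_f, T_i.
Walking it through:
  T_a: no waits; runs immediately, freeing mu10
  T_g: no waits; runs immediately, freeing mu12
  T_c: no waits; runs immediately, freeing mu16
  T_b: no waits; runs immediately, freeing mu6 and mu7
  T_f: everything it awaited (mu12) is free; runs, freeing mu15
  T_i: everything it awaited (mu10) is free; runs, freeing mu9 and mu8


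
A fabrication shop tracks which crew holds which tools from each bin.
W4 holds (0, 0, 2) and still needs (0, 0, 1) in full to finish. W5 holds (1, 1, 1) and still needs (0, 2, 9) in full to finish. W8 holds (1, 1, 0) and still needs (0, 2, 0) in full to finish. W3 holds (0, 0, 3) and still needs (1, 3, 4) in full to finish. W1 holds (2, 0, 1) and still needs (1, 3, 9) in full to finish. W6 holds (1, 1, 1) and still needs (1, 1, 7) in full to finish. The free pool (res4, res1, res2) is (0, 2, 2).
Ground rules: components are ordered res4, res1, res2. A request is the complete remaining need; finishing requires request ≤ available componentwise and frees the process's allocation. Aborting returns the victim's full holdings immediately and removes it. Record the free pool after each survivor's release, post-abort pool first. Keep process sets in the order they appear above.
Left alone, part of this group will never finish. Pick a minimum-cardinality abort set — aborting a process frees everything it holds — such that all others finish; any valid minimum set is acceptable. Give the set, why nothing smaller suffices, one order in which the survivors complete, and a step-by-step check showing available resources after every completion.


Abort W1.
Key observation: the deadlocked W5 becomes finishable only because W1 released (2, 0, 1); it completes at step 5 below.
No smaller set exists: with zero aborts the deadlock remains.
The survivors complete as W4, W8, W3, W6, W5. Step-by-step check (starting from the post-abort pool):
  pool = (2, 2, 3)
  run W4 (needs (0, 0, 1), free (2, 2, 3)); after release of (0, 0, 2) the pool is (2, 2, 5)
  run W8 (needs (0, 2, 0), free (2, 2, 5)); after release of (1, 1, 0) the pool is (3, 3, 5)
  run W3 (needs (1, 3, 4), free (3, 3, 5)); after release of (0, 0, 3) the pool is (3, 3, 8)
  run W6 (needs (1, 1, 7), free (3, 3, 8)); after release of (1, 1, 1) the pool is (4, 4, 9)
  run W5 (needs (0, 2, 9), free (4, 4, 9)); after release of (1, 1, 1) the pool is (5, 5, 10)


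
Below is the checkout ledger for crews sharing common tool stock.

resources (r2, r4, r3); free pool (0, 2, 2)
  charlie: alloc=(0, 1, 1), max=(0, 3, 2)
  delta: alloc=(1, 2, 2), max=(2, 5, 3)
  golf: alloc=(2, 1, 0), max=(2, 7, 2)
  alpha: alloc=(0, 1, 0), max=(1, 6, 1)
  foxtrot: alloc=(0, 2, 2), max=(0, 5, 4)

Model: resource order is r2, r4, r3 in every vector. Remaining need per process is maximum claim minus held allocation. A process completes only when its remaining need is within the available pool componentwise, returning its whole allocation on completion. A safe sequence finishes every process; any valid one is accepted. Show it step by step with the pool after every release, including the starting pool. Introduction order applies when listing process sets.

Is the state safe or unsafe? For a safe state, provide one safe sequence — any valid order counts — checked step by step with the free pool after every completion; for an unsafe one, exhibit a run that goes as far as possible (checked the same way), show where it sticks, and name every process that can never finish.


UNSAFE — no complete ordering exists.
Key observation: after charlie, foxtrot the pool peaks at (0, 5, 5), and each blocked process is short somewhere: delta on r2; golf on r4; alpha on r2.
A maximal execution: charlie, foxtrot — then nothing else fits. Step-by-step check:
  pool = (0, 2, 2)
  charlie needs (0, 2, 1) <= (0, 2, 2) -> finishes; pool += (0, 1, 1) = (0, 3, 3)
  foxtrot needs (0, 3, 2) <= (0, 3, 3) -> finishes; pool += (0, 2, 2) = (0, 5, 5)
  blocked: delta wants (1, 3, 1), pool (0, 5, 5) — not enough r2
  blocked: golf wants (0, 6, 2), pool (0, 5, 5) — not enough r4
  blocked: alpha wants (1, 5, 1), pool (0, 5, 5) — not enough r2
Never able to finish: delta, golf and alpha.


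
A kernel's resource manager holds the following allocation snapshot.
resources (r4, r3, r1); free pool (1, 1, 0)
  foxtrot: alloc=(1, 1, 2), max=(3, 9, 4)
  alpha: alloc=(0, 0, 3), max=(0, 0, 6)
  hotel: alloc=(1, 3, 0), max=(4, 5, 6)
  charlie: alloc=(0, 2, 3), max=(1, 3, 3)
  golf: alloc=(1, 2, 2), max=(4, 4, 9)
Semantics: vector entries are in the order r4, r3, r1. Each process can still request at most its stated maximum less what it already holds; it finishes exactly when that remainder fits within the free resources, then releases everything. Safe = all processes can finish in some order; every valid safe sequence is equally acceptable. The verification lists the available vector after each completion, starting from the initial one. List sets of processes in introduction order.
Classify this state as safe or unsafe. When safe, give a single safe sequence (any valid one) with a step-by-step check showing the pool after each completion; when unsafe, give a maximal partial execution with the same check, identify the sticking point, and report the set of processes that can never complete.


The state is UNSAFE.
Key observation: no order helps: past charlie, alpha, the free pool tops out at (1, 3, 6), below what each blocked process needs in r4.
The run charlie, alpha cannot be extended any further. Verifying each step:
  pool = (1, 1, 0)
  run charlie (needs (1, 1, 0), free (1, 1, 0)); after release of (0, 2, 3) the pool is (1, 3, 3)
  run alpha (needs (0, 0, 3), free (1, 3, 3)); after release of (0, 0, 3) the pool is (1, 3, 6)
  blocked: foxtrot wants (2, 8, 2), pool (1, 3, 6) — not enough r4 and r3
  blocked: hotel wants (3, 2, 6), pool (1, 3, 6) — not enough r4
  blocked: golf wants (3, 2, 7), pool (1, 3, 6) — not enough r4 and r1
Permanently blocked: foxtrot, hotel and golf.


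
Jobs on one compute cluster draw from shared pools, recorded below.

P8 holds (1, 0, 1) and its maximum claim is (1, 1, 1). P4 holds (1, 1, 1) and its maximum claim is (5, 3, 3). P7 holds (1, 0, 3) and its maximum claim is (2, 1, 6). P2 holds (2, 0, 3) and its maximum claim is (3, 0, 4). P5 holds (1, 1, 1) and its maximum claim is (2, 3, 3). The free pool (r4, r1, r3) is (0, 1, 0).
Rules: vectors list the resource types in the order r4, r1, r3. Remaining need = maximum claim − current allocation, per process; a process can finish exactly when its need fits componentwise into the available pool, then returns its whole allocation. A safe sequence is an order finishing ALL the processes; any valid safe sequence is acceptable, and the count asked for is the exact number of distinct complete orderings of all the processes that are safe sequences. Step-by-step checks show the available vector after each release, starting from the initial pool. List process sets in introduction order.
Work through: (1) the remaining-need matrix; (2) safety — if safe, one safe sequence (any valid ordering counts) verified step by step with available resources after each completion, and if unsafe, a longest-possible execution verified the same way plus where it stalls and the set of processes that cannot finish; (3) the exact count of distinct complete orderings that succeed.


(1) Remaining need (order r4, r1, r3):
  P8: (0, 1, 0)
  P4: (4, 2, 2)
  P7: (1, 1, 3)
  P2: (1, 0, 1)
  P5: (1, 2, 2)
(2) UNSAFE.
Key observation: P8, P2, P7 can finish, but then (4, 1, 7) is all there is, and the blocked group's r1 demands exceed it.
A maximal execution: P8, P2, P7 — then nothing else fits. Check, step by step:
  pool = (0, 1, 0)
  P8 needs (0, 1, 0) <= (0, 1, 0) -> finishes; pool += (1, 0, 1) = (1, 1, 1)
  P2 needs (1, 0, 1) <= (1, 1, 1) -> finishes; pool += (2, 0, 3) = (3, 1, 4)
  P7 needs (1, 1, 3) <= (3, 1, 4) -> finishes; pool += (1, 0, 3) = (4, 1, 7)
  P4 still needs (4, 2, 2) but only (4, 1, 7) is free — short on r1
  P5 still needs (1, 2, 2) but only (4, 1, 7) is free — short on r1
Processes that can never finish: P4 and P5.
(3) Exactly 0 of the possible complete orderings are safe sequences.


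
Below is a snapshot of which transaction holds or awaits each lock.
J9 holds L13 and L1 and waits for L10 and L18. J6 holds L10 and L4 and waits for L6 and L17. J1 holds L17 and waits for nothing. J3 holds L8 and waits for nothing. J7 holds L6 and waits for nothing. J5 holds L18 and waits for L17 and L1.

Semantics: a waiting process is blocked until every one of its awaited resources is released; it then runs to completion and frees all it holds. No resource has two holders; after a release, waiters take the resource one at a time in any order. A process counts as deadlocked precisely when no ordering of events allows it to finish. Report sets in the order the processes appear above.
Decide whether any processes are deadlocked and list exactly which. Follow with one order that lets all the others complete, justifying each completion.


The deadlocked set is J9 and J5.
Key observation: J9 -> J5 -> J9 is a circular wait — nothing in it can go first; no other process is dragged down with it.
The rest can finish in the order J7, J3, J1, J6.
Verifying each step:
  J7 waits on nothing -> runs at once and releases L6
  J3 waits on nothing -> runs at once and releases L8
  J1 waits on nothing -> runs at once and releases L17
  J6 waits on L6 and L17 — all released -> runs and releases L10 and L4
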